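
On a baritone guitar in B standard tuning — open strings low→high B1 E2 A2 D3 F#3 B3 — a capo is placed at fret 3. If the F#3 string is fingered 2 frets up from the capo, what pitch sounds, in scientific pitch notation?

The capo raises the open F#3 by 3 semitones to A3; fretting 2 more gives F#3 + 3 + 2 = F#3 + 5 semitones = B3.

B3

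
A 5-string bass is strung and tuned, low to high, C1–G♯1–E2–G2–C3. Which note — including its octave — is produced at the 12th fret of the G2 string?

Each fret is one semitone, so G2 + 12 = G3.

G3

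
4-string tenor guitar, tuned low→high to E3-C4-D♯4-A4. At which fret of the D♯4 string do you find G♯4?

G♯4 is 5 semitones above the open D♯4 (D#–E–F–F#–G–G#), so it sits at fret 5.

5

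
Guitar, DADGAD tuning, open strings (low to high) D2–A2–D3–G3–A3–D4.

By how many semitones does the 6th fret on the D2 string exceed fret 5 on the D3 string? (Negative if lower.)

-11 semitones

D2 at fret 6 → G#2 (MIDI 44); D3 at fret 5 → G3 (MIDI 55).
44 − 55 = -11, so the two pitches are 11 semitones apart.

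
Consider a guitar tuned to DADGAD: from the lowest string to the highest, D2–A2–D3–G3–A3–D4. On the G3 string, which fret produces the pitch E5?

21

E5 is 21 semitones above the open G3 (G–G#–A–A#–…–D–D#–E), so it sits at fret 21.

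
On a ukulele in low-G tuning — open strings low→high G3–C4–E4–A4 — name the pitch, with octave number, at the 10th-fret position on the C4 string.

A♯4

Each fret is one semitone, so C4 + 10 = A♯4.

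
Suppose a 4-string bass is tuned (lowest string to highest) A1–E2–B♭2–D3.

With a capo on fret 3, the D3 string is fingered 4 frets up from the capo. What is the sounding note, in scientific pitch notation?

The capo raises the open D3 by 3 semitones to F3; fretting 4 more gives D3 + 3 + 4 = D3 + 7 semitones = A3.

A3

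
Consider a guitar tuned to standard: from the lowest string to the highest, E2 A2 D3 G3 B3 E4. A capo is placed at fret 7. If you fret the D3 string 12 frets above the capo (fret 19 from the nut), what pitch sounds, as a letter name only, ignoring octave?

The capo raises the open D3 by 7 semitones to A3; fretting 12 more gives D3 + 7 + 12 = D3 + 19 semitones, landing on A.

A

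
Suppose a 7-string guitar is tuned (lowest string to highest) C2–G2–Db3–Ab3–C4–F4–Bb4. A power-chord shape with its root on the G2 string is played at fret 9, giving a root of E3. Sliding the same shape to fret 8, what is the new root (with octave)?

Moving from fret 9 to fret 8 shifts the root by -1 semitone.
E3 down 1 semitone is Eb3.

Eb3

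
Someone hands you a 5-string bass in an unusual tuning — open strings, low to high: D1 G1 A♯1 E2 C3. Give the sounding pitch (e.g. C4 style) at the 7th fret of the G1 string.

D2

G1 is MIDI 31. Adding 7 gives 38, which is D2.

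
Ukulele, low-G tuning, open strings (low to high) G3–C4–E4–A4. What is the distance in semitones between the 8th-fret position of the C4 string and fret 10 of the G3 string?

3 semitones

C4 at fret 8 → G#4 (MIDI 68); G3 at fret 10 → F4 (MIDI 65).
68 − 65 = 3, so the two pitches are 3 semitones apart, with G#4 the higher.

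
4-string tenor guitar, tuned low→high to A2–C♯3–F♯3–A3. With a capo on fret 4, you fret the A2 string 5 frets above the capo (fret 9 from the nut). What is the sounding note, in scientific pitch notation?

F♯3

The capo raises the open A2 by 4 semitones to C♯3; fretting 5 more gives A2 + 4 + 5 = A2 + 9 semitones = F♯3.
(Also written G♭.)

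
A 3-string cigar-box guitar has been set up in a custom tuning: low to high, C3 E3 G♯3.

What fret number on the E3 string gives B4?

19

B4 is 19 semitones above the open E3 (E–F–F#–G–…–A–A#–B), so it sits at fret 19.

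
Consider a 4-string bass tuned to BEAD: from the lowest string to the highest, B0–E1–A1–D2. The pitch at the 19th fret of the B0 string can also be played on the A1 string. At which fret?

9

Fret 19 on B0 is MIDI 23 + 19 = 42 (F♯2). On the A1 string (open MIDI 33), that pitch is 42 − 33 = fret 9.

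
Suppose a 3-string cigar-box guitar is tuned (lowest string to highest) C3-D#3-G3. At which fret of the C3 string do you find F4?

17

F4 is 17 semitones above the open C3 (C–C#–D–D#–…–D#–E–F), so it sits at fret 17.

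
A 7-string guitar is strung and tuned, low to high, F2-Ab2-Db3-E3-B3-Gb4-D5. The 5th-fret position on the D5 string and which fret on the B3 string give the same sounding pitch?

Fret 5 on D5 is MIDI 74 + 5 = 79 (G5). On the B3 string (open MIDI 59), that pitch is 79 − 59 = fret 20.

20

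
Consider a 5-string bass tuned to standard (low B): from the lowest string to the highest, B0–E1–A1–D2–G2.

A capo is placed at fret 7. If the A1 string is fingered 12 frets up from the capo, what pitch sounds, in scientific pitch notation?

The capo raises the open A1 by 7 semitones to E2; fretting 12 more gives A1 + 7 + 12 = A1 + 19 semitones = E3.

E3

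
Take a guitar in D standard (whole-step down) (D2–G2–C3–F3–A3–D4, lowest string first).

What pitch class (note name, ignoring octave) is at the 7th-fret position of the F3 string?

The open F3 string plus 7 semitones: F–F#–G–G#–A–A#–B–C.

C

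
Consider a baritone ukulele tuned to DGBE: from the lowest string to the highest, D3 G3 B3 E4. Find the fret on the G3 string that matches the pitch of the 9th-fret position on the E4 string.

E4 at fret 9 is E4 + 9 semitones = C#5.
The open G3 string is 9 semitones below the open E4, so the same pitch on the G3 string lies at fret 9 + 9 = 18.

18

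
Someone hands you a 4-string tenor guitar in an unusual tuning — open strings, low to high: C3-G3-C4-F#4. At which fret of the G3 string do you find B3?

B3 is 4 semitones above the open G3 (G–G#–A–A#–B), so it sits at fret 4.

4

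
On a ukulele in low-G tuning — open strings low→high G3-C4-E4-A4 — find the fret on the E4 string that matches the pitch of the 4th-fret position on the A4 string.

A4 at fret 4 is A4 + 4 semitones = C#5.
The open E4 string is 5 semitones below the open A4, so the same pitch on the E4 string lies at fret 4 + 5 = 9.

9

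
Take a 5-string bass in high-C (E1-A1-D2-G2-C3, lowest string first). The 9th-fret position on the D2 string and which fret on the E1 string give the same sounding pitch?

D2 at fret 9 is D2 + 9 semitones = B2.
The open E1 string is 10 semitones below the open D2, so the same pitch on the E1 string lies at fret 9 + 10 = 19.

19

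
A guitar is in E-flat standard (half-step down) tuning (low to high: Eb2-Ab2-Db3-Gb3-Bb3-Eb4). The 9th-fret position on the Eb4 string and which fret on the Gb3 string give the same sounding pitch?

18

Eb4 at fret 9 is Eb4 + 9 semitones = C5.
The open Gb3 string is 9 semitones below the open Eb4, so the same pitch on the Gb3 string lies at fret 9 + 9 = 18.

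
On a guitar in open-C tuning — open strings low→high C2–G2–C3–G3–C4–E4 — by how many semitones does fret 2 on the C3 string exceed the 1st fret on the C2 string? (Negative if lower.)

C3 at fret 2 → D3 (MIDI 50); C2 at fret 1 → C#2 (MIDI 37).
50 − 37 = 13, so the two pitches are 13 semitones apart.

13 semitones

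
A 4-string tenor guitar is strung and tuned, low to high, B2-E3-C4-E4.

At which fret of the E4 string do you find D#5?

11

D#5 is 11 semitones above the open E4 (E–F–F#–G–…–C#–D–D#), so it sits at fret 11.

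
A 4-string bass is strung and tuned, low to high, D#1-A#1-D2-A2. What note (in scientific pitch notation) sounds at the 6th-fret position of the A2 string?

D#3

Each fret is one semitone, so A2 + 6 = D#3.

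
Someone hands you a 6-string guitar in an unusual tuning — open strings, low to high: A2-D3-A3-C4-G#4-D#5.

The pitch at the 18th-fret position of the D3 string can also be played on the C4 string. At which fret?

8

Fret 18 on D3 is MIDI 50 + 18 = 68 (G#4). On the C4 string (open MIDI 60), that pitch is 68 − 60 = fret 8.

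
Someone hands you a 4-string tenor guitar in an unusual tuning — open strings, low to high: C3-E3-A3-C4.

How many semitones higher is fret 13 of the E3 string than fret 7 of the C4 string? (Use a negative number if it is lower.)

E3 at fret 13 → F4 (MIDI 65); C4 at fret 7 → G4 (MIDI 67).
65 − 67 = -2, so the two pitches are 2 semitones apart.

-2 semitones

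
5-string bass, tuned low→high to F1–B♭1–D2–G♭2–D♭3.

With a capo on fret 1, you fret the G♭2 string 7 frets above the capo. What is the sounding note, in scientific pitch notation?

The capo raises the open G♭2 by 1 semitone to G2; fretting 7 more gives G♭2 + 1 + 7 = G♭2 + 8 semitones = D3.

D3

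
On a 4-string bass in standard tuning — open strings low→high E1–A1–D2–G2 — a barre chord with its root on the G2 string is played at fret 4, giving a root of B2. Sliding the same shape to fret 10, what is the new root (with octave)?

Moving from fret 4 to fret 10 shifts the root by 6 semitones.
B2 up 6 semitones is F3.

F3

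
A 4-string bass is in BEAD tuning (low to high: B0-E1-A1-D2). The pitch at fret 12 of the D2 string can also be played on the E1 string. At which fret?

22

D2 at fret 12 is D2 + 12 semitones = D3.
The open E1 string is 10 semitones below the open D2, so the same pitch on the E1 string lies at fret 12 + 10 = 22.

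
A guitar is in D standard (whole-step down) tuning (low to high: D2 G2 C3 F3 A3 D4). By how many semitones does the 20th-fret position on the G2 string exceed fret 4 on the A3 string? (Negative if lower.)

G2 at fret 20 → D#4 (MIDI 63); A3 at fret 4 → C#4 (MIDI 61).
63 − 61 = 2, so the two pitches are 2 semitones apart.

2 semitones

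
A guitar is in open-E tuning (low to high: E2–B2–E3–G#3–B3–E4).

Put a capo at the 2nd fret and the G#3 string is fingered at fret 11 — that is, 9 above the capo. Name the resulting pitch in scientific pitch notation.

G4

The capo raises the open G#3 by 2 semitones to A#3; fretting 9 more gives G#3 + 2 + 9 = G#3 + 11 semitones = G4.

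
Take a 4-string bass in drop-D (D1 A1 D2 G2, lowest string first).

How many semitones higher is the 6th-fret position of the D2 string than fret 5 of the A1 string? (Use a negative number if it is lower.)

D2 at fret 6 → G#2 (MIDI 44); A1 at fret 5 → D2 (MIDI 38).
44 − 38 = 6, so the two pitches are 6 semitones apart.

6 semitones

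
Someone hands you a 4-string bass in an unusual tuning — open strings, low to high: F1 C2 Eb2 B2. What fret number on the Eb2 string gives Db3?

Db3 is 10 semitones above the open Eb2 (Eb–E–F–Gb–…–B–C–Db), so it sits at fret 10.

10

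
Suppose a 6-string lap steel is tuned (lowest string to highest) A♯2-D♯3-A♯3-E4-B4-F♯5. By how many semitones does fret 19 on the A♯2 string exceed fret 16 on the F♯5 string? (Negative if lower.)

-29 semitones

A♯2 at fret 19 → F4 (MIDI 65); F♯5 at fret 16 → A♯6 (MIDI 94).
65 − 94 = -29, so the two pitches are 29 semitones apart.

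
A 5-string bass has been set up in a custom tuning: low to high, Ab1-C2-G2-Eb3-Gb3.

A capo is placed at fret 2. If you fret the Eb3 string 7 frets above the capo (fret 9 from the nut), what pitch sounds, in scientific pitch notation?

The capo raises the open Eb3 by 2 semitones to F3; fretting 7 more gives Eb3 + 2 + 7 = Eb3 + 9 semitones = C4.

C4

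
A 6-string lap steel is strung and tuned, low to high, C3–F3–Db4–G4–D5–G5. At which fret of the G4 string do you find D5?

7

D5 is 7 semitones above the open G4 (G–Ab–A–Bb–B–C–Db–D), so it sits at fret 7.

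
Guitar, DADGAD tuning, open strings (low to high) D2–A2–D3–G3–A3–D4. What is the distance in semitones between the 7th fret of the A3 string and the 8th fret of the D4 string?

6 semitones

A3 at fret 7 → E4 (MIDI 64); D4 at fret 8 → A♯4 (MIDI 70).
64 − 70 = -6, so the two pitches are 6 semitones apart, with A♯4 the higher.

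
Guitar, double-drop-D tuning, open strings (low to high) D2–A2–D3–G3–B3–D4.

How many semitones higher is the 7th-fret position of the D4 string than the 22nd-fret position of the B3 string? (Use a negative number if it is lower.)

-12 semitones

D4 at fret 7 → A4 (MIDI 69); B3 at fret 22 → A5 (MIDI 81).
69 − 81 = -12, so the two pitches are 12 semitones apart.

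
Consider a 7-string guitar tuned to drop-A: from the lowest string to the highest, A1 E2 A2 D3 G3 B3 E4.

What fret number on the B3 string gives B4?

B4 is 12 semitones above the open B3 (B–C–C#–D–…–A–A#–B), so it sits at fret 12.

12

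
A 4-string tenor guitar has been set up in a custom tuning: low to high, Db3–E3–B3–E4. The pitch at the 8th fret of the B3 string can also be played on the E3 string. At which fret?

Fret 8 on B3 is MIDI 59 + 8 = 67 (G4). On the E3 string (open MIDI 52), that pitch is 67 − 52 = fret 15.

15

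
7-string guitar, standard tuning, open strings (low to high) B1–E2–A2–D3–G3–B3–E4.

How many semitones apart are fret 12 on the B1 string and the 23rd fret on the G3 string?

31 semitones

B1 at fret 12 → B2 (MIDI 47); G3 at fret 23 → F♯5 (MIDI 78).
47 − 78 = -31, so the two pitches are 31 semitones apart, with F♯5 the higher.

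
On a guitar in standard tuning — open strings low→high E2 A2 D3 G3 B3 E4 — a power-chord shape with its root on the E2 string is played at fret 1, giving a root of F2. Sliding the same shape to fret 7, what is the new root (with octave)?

B2

Moving from fret 1 to fret 7 shifts the root by 6 semitones.
F2 up 6 semitones is B2.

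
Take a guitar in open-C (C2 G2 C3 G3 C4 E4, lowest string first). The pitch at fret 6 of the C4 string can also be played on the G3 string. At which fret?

Fret 6 on C4 is MIDI 60 + 6 = 66 (F♯4). On the G3 string (open MIDI 55), that pitch is 66 − 55 = fret 11.

11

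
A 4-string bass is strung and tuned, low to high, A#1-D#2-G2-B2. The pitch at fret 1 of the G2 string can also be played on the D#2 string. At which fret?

Fret 1 on G2 is MIDI 43 + 1 = 44 (G#2). On the D#2 string (open MIDI 39), that pitch is 44 − 39 = fret 5.

5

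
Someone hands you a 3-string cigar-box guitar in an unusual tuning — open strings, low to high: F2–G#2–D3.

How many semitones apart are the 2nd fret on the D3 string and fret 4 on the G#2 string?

D3 at fret 2 → E3 (MIDI 52); G#2 at fret 4 → C3 (MIDI 48).
52 − 48 = 4, so the two pitches are 4 semitones apart, with E3 the higher.

4 semitones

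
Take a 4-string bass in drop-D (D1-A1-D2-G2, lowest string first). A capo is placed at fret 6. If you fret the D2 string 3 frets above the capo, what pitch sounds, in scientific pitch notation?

The capo raises the open D2 by 6 semitones to G#2; fretting 3 more gives D2 + 6 + 3 = D2 + 9 semitones = B2.

B2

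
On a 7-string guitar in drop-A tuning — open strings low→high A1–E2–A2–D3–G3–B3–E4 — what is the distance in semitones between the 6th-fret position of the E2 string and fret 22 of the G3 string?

E2 at fret 6 → A♯2 (MIDI 46); G3 at fret 22 → F5 (MIDI 77).
46 − 77 = -31, so the two pitches are 31 semitones apart, with F5 the higher.

31 semitones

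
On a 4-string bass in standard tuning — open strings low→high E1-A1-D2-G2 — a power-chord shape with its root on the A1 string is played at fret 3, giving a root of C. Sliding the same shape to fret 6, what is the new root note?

D♯

Moving from fret 3 to fret 6 shifts the root by 3 semitones.
C up 3 semitones is D♯.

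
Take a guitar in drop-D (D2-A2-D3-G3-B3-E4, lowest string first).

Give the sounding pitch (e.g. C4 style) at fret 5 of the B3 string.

E4

The open B3 string plus 5 semitones: B–C–C#–D–D#–E.
The walk passes from B into C once, so the octave number goes from 3 to 4.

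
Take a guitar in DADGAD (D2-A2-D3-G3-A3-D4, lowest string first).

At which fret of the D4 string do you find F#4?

F#4 is 4 semitones above the open D4 (D–D#–E–F–F#), so it sits at fret 4.

4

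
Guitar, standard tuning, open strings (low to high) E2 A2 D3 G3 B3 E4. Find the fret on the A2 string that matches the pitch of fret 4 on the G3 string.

Fret 4 on G3 is MIDI 55 + 4 = 59 (B3). On the A2 string (open MIDI 45), that pitch is 59 − 45 = fret 14.

14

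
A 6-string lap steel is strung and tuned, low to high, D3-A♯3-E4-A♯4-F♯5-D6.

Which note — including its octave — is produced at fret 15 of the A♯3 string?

A♯3 is MIDI 58. Adding 15 gives 73, which is C♯5.
(Equivalently spelled D♭5.)

C♯5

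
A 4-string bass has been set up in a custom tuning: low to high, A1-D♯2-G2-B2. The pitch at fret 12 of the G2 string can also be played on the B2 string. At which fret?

G2 at fret 12 is G2 + 12 semitones = G3.
The open B2 string is 4 semitones above the open G2, so the same pitch on the B2 string lies at fret 12 − 4 = 8.

8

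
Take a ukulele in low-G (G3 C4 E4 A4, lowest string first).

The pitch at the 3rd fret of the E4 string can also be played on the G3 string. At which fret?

12

Fret 3 on E4 is MIDI 64 + 3 = 67 (G4). On the G3 string (open MIDI 55), that pitch is 67 − 55 = fret 12.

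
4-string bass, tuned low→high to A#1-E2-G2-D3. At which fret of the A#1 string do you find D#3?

17

D#3 is 17 semitones above the open A#1 (A#–B–C–C#–…–C#–D–D#), so it sits at fret 17.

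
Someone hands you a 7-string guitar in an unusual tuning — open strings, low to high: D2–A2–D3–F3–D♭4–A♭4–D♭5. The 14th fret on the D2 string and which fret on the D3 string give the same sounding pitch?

D2 at fret 14 is D2 + 14 semitones = E3.
The open D3 string is 12 semitones above the open D2, so the same pitch on the D3 string lies at fret 14 − 12 = 2.

2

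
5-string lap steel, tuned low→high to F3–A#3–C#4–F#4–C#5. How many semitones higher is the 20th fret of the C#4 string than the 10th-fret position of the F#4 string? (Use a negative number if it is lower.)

C#4 at fret 20 → A5 (MIDI 81); F#4 at fret 10 → E5 (MIDI 76).
81 − 76 = 5, so the two pitches are 5 semitones apart.

5 semitones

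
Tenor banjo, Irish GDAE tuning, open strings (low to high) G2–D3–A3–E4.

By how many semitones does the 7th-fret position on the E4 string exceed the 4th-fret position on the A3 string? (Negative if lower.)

E4 at fret 7 → B4 (MIDI 71); A3 at fret 4 → C#4 (MIDI 61).
71 − 61 = 10, so the two pitches are 10 semitones apart.

10 semitones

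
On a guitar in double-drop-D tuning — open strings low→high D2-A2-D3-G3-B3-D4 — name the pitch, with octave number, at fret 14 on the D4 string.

Each fret is one semitone, so D4 + 14 = E5.

E5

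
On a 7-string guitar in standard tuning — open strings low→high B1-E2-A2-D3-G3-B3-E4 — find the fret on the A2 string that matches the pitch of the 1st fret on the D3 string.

6

D3 at fret 1 is D3 + 1 semitone = D♯3.
The open A2 string is 5 semitones below the open D3, so the same pitch on the A2 string lies at fret 1 + 5 = 6.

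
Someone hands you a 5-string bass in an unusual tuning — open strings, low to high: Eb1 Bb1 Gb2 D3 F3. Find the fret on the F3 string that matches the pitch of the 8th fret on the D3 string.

5

D3 at fret 8 is D3 + 8 semitones = Bb3.
The open F3 string is 3 semitones above the open D3, so the same pitch on the F3 string lies at fret 8 − 3 = 5.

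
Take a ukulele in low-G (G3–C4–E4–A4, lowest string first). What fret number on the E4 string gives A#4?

A#4 is 6 semitones above the open E4 (E–F–F#–G–G#–A–A#), so it sits at fret 6.

6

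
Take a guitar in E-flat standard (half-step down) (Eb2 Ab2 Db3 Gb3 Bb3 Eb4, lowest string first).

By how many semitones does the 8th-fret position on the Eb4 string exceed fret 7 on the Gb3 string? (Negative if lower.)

Eb4 at fret 8 → B4 (MIDI 71); Gb3 at fret 7 → Db4 (MIDI 61).
71 − 61 = 10, so the two pitches are 10 semitones apart.

10 semitones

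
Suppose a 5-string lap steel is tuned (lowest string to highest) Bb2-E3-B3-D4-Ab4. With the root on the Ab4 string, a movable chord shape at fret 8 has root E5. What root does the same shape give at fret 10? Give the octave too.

Moving from fret 8 to fret 10 shifts the root by 2 semitones.
E5 up 2 semitones is Gb5.

Gb5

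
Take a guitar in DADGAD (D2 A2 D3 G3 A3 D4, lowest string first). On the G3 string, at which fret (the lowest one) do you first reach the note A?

2

From G3, count semitones up the chromatic scale until reaching A: G–G#–A — 2 steps.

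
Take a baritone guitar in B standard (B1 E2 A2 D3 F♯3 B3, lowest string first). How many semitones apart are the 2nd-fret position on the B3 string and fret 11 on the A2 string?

5 semitones

B3 at fret 2 → C♯4 (MIDI 61); A2 at fret 11 → G♯3 (MIDI 56).
61 − 56 = 5, so the two pitches are 5 semitones apart, with C♯4 the higher.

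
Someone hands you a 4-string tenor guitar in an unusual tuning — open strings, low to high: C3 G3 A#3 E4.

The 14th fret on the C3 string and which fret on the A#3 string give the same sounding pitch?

4

Fret 14 on C3 is MIDI 48 + 14 = 62 (D4). On the A#3 string (open MIDI 58), that pitch is 62 − 58 = fret 4.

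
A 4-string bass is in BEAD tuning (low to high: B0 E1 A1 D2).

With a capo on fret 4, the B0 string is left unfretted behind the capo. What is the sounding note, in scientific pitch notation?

The capo raises the open B0 by 4 semitones to D#1; fretting 0 more gives B0 + 4 + 0 = B0 + 4 semitones = D#1.
(Also written Eb.)

D#1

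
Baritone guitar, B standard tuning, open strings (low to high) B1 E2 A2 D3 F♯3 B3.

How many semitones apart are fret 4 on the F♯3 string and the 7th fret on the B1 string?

F♯3 at fret 4 → A♯3 (MIDI 58); B1 at fret 7 → F♯2 (MIDI 42).
58 − 42 = 16, so the two pitches are 16 semitones apart, with A♯3 the higher.

16 semitones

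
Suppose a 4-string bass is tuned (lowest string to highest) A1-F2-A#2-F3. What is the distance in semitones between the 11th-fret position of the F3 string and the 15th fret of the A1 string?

16 semitones

F3 at fret 11 → E4 (MIDI 64); A1 at fret 15 → C3 (MIDI 48).
64 − 48 = 16, so the two pitches are 16 semitones apart, with E4 the higher.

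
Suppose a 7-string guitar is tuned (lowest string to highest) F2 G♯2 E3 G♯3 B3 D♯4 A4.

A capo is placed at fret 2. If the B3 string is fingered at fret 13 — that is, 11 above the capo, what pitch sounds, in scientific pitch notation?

C5

The capo raises the open B3 by 2 semitones to C♯4; fretting 11 more gives B3 + 2 + 11 = B3 + 13 semitones = C5.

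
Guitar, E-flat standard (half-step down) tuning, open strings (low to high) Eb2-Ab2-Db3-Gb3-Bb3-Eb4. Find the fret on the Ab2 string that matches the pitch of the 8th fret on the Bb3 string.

Bb3 at fret 8 is Bb3 + 8 semitones = Gb4.
The open Ab2 string is 14 semitones below the open Bb3, so the same pitch on the Ab2 string lies at fret 8 + 14 = 22.

22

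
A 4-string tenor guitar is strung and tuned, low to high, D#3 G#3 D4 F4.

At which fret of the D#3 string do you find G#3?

5

G#3 is 5 semitones above the open D#3 (D#–E–F–F#–G–G#), so it sits at fret 5.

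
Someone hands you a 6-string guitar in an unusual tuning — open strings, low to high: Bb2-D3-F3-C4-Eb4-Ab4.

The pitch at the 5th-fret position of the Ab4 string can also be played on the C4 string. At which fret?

13

Fret 5 on Ab4 is MIDI 68 + 5 = 73 (Db5). On the C4 string (open MIDI 60), that pitch is 73 − 60 = fret 13.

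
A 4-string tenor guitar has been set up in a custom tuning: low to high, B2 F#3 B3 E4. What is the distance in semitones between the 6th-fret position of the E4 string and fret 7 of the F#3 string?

9 semitones

E4 at fret 6 → A#4 (MIDI 70); F#3 at fret 7 → C#4 (MIDI 61).
70 − 61 = 9, so the two pitches are 9 semitones apart, with A#4 the higher.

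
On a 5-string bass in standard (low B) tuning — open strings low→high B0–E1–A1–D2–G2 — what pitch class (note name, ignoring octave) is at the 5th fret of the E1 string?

A

The open E1 string plus 5 semitones: E–F–F#–G–G#–A.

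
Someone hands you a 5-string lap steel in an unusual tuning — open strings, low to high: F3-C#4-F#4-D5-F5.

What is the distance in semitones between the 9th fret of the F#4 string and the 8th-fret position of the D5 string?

F#4 at fret 9 → D#5 (MIDI 75); D5 at fret 8 → A#5 (MIDI 82).
75 − 82 = -7, so the two pitches are 7 semitones apart, with A#5 the higher.

7 semitones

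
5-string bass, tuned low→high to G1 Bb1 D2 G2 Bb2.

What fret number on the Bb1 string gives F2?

F2 is 7 semitones above the open Bb1 (Bb–B–C–Db–D–Eb–E–F), so it sits at fret 7.

7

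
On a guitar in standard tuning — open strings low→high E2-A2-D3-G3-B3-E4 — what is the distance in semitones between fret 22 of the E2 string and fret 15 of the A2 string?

E2 at fret 22 → D4 (MIDI 62); A2 at fret 15 → C4 (MIDI 60).
62 − 60 = 2, so the two pitches are 2 semitones apart, with D4 the higher.

2 semitones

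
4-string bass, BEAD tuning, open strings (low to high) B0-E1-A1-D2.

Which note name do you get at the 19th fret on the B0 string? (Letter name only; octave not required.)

The open B0 string plus 19 semitones: B–C–C#–D–…–E–F–F#.

F#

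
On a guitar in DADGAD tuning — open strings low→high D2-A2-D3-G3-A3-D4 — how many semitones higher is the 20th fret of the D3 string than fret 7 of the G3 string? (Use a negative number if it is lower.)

D3 at fret 20 → A#4 (MIDI 70); G3 at fret 7 → D4 (MIDI 62).
70 − 62 = 8, so the two pitches are 8 semitones apart.

8 semitones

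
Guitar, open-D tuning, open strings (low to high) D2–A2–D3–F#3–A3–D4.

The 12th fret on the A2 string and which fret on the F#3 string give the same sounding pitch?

3

A2 at fret 12 is A2 + 12 semitones = A3.
The open F#3 string is 9 semitones above the open A2, so the same pitch on the F#3 string lies at fret 12 − 9 = 3.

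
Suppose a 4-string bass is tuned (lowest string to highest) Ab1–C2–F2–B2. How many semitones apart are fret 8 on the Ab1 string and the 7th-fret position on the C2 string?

3 semitones

Ab1 at fret 8 → E2 (MIDI 40); C2 at fret 7 → G2 (MIDI 43).
40 − 43 = -3, so the two pitches are 3 semitones apart, with G2 the higher.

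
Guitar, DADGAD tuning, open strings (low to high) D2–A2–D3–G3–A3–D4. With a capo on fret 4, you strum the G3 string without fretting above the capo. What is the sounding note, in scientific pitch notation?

The capo raises the open G3 by 4 semitones to B3; fretting 0 more gives G3 + 4 + 0 = G3 + 4 semitones = B3.

B3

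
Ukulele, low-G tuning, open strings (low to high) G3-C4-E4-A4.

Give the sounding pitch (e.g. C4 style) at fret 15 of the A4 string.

A4 is MIDI 69. Adding 15 gives 84, which is C6.

C6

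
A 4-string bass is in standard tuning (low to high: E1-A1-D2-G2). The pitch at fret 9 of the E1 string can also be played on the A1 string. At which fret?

Fret 9 on E1 is MIDI 28 + 9 = 37 (C#2). On the A1 string (open MIDI 33), that pitch is 37 − 33 = fret 4.

4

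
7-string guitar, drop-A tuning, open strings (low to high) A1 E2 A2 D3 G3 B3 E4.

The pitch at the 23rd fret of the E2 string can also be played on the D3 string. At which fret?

Fret 23 on E2 is MIDI 40 + 23 = 63 (D#4). On the D3 string (open MIDI 50), that pitch is 63 − 50 = fret 13.

13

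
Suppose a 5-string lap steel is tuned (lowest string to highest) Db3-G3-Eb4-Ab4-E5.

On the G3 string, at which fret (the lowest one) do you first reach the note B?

From G3, count semitones up the chromatic scale until reaching B: G–Ab–A–Bb–B — 4 steps.

4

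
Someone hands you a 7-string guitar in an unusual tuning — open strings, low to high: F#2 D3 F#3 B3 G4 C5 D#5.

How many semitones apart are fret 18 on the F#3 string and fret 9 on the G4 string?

F#3 at fret 18 → C5 (MIDI 72); G4 at fret 9 → E5 (MIDI 76).
72 − 76 = -4, so the two pitches are 4 semitones apart, with E5 the higher.

4 semitones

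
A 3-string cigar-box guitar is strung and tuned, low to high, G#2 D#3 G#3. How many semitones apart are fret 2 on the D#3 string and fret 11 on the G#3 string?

14 semitones

D#3 at fret 2 → F3 (MIDI 53); G#3 at fret 11 → G4 (MIDI 67).
53 − 67 = -14, so the two pitches are 14 semitones apart, with G4 the higher.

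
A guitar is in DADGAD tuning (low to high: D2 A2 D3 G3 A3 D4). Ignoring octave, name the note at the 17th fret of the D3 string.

G

Each fret is one semitone, so D3 + 17 = G.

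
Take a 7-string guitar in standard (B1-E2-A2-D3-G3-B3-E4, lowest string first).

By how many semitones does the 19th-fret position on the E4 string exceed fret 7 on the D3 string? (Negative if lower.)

26 semitones

E4 at fret 19 → B5 (MIDI 83); D3 at fret 7 → A3 (MIDI 57).
83 − 57 = 26, so the two pitches are 26 semitones apart.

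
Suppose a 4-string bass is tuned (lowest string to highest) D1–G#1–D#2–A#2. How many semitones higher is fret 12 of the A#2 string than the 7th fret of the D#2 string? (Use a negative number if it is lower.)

A#2 at fret 12 → A#3 (MIDI 58); D#2 at fret 7 → A#2 (MIDI 46).
58 − 46 = 12, so the two pitches are 12 semitones apart.

12 semitones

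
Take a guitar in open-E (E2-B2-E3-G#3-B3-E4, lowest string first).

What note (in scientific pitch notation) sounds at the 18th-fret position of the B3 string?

F5

B3 is MIDI 59. Adding 18 gives 77, which is F5.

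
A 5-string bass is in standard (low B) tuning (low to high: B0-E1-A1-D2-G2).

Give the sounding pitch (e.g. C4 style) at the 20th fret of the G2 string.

D#4

G2 is MIDI 43. Adding 20 gives 63, which is D#4.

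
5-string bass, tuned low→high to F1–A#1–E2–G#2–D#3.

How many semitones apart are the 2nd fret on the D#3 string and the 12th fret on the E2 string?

1 semitone

D#3 at fret 2 → F3 (MIDI 53); E2 at fret 12 → E3 (MIDI 52).
53 − 52 = 1, so the two pitches are 1 semitone apart, with F3 the higher.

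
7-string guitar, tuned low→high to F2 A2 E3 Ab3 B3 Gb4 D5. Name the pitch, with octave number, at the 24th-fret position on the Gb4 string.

Gb6

Each fret is one semitone, so Gb4 + 24 = Gb6.
(Equivalently spelled F#6.)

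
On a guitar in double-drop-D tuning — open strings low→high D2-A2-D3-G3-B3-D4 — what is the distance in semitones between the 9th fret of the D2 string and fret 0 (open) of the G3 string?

8 semitones

D2 at fret 9 → B2 (MIDI 47); G3 at fret 0 → G3 (MIDI 55).
47 − 55 = -8, so the two pitches are 8 semitones apart, with G3 the higher.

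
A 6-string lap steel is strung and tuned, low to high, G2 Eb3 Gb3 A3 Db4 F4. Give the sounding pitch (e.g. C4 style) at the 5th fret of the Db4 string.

The open Db4 string plus 5 semitones: Db–D–Eb–E–F–Gb.
No B→C boundary is crossed, so the octave stays at 4.
(Equivalently spelled F#4.)

Gb4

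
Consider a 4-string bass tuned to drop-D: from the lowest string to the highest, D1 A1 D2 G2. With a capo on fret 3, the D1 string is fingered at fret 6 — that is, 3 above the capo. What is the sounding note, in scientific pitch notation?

G#1

The capo raises the open D1 by 3 semitones to F1; fretting 3 more gives D1 + 3 + 3 = D1 + 6 semitones = G#1.
(Also written Ab.)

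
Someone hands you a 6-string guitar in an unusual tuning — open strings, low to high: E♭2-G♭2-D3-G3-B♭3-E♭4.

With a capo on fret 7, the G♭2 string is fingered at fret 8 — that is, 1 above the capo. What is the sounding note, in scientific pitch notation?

D3

The capo raises the open G♭2 by 7 semitones to D♭3; fretting 1 more gives G♭2 + 7 + 1 = G♭2 + 8 semitones = D3.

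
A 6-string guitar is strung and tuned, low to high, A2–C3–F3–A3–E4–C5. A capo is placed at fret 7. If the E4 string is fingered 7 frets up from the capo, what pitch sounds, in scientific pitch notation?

F#5

The capo raises the open E4 by 7 semitones to B4; fretting 7 more gives E4 + 7 + 7 = E4 + 14 semitones = F#5.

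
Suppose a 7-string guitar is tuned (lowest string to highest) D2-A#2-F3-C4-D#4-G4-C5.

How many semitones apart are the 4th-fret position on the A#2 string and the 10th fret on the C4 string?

A#2 at fret 4 → D3 (MIDI 50); C4 at fret 10 → A#4 (MIDI 70).
50 − 70 = -20, so the two pitches are 20 semitones apart, with A#4 the higher.

20 semitones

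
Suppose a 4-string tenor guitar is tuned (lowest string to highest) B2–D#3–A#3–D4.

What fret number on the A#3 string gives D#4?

5

D#4 is 5 semitones above the open A#3 (A#–B–C–C#–D–D#), so it sits at fret 5.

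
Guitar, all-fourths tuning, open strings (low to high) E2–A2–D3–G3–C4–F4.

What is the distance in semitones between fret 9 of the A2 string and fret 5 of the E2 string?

9 semitones

A2 at fret 9 → F#3 (MIDI 54); E2 at fret 5 → A2 (MIDI 45).
54 − 45 = 9, so the two pitches are 9 semitones apart, with F#3 the higher.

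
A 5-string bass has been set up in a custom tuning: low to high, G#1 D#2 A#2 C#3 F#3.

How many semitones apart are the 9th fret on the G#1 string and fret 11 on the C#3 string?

19 semitones

G#1 at fret 9 → F2 (MIDI 41); C#3 at fret 11 → C4 (MIDI 60).
41 − 60 = -19, so the two pitches are 19 semitones apart, with C4 the higher.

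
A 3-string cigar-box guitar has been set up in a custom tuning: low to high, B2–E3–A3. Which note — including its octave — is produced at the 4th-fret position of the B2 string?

Each fret is one semitone, so B2 + 4 = D♯3.

D♯3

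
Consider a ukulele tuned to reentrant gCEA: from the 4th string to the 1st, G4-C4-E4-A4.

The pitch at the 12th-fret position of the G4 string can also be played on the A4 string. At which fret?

G4 at fret 12 is G4 + 12 semitones = G5.
The open A4 string is 2 semitones above the open G4, so the same pitch on the A4 string lies at fret 12 − 2 = 10.

10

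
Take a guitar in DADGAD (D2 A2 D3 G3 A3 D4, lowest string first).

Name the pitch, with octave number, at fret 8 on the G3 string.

D#4

G3 is MIDI 55. Adding 8 gives 63, which is D#4.
(Equivalently spelled Eb4.)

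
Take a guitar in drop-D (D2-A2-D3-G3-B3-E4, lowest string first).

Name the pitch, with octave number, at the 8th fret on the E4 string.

C5

Each fret is one semitone, so E4 + 8 = C5.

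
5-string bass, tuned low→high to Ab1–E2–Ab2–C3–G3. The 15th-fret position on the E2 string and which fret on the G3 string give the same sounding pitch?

E2 at fret 15 is E2 + 15 semitones = G3.
The open G3 string is 15 semitones above the open E2, so the same pitch on the G3 string lies at fret 15 − 15 = 0.

0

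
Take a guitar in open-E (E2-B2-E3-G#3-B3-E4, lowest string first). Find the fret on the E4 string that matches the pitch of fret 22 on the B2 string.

B2 at fret 22 is B2 + 22 semitones = A4.
The open E4 string is 17 semitones above the open B2, so the same pitch on the E4 string lies at fret 22 − 17 = 5.

5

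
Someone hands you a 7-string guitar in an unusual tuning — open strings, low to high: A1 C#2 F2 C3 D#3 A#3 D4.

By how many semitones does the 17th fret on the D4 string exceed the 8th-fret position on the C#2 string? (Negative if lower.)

34 semitones

D4 at fret 17 → G5 (MIDI 79); C#2 at fret 8 → A2 (MIDI 45).
79 − 45 = 34, so the two pitches are 34 semitones apart.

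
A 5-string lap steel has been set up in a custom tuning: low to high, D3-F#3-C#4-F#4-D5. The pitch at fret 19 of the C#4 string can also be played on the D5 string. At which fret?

Fret 19 on C#4 is MIDI 61 + 19 = 80 (G#5). On the D5 string (open MIDI 74), that pitch is 80 − 74 = fret 6.

6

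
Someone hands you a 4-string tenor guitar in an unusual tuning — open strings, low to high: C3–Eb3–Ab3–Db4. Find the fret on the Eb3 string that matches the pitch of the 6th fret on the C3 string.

Fret 6 on C3 is MIDI 48 + 6 = 54 (Gb3). On the Eb3 string (open MIDI 51), that pitch is 54 − 51 = fret 3.

3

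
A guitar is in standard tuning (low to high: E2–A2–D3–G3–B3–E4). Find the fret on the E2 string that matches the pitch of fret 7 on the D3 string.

D3 at fret 7 is D3 + 7 semitones = A3.
The open E2 string is 10 semitones below the open D3, so the same pitch on the E2 string lies at fret 7 + 10 = 17.

17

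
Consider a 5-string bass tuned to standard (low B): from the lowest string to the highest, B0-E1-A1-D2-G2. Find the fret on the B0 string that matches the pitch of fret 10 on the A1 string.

20

A1 at fret 10 is A1 + 10 semitones = G2.
The open B0 string is 10 semitones below the open A1, so the same pitch on the B0 string lies at fret 10 + 10 = 20.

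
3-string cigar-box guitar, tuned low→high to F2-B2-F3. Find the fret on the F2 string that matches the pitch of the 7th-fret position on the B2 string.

13

Fret 7 on B2 is MIDI 47 + 7 = 54 (G♭3). On the F2 string (open MIDI 41), that pitch is 54 − 41 = fret 13.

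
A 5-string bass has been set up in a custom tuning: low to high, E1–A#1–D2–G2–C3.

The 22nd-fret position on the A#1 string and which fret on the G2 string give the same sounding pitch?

A#1 at fret 22 is A#1 + 22 semitones = G#3.
The open G2 string is 9 semitones above the open A#1, so the same pitch on the G2 string lies at fret 22 − 9 = 13.

13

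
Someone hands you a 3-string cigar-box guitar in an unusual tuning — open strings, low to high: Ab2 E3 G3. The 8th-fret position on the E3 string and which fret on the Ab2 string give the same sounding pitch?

16

E3 at fret 8 is E3 + 8 semitones = C4.
The open Ab2 string is 8 semitones below the open E3, so the same pitch on the Ab2 string lies at fret 8 + 8 = 16.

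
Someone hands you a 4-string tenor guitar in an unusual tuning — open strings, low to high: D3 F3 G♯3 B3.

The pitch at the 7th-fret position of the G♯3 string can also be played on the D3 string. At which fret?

G♯3 at fret 7 is G♯3 + 7 semitones = D♯4.
The open D3 string is 6 semitones below the open G♯3, so the same pitch on the D3 string lies at fret 7 + 6 = 13.

13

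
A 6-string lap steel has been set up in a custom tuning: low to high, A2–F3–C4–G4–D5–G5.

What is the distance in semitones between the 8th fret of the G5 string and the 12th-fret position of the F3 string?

22 semitones

G5 at fret 8 → Eb6 (MIDI 87); F3 at fret 12 → F4 (MIDI 65).
87 − 65 = 22, so the two pitches are 22 semitones apart, with Eb6 the higher.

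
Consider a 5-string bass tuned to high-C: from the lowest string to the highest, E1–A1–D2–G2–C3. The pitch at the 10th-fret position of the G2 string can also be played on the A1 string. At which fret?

G2 at fret 10 is G2 + 10 semitones = F3.
The open A1 string is 10 semitones below the open G2, so the same pitch on the A1 string lies at fret 10 + 10 = 20.

20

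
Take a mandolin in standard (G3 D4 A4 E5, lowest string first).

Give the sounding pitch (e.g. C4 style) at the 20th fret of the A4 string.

The open A4 string plus 20 semitones: A–A#–B–C–…–D#–E–F.
The walk passes from B into C 2 times, so the octave number goes from 4 to 6.

F6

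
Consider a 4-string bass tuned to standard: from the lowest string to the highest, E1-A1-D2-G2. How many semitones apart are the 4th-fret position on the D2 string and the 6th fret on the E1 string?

D2 at fret 4 → F#2 (MIDI 42); E1 at fret 6 → A#1 (MIDI 34).
42 − 34 = 8, so the two pitches are 8 semitones apart, with F#2 the higher.

8 semitones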